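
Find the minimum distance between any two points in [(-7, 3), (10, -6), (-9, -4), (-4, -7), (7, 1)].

Computing all pairwise distances among 5 points:

d((-7, 3), (10, -6)) = 19.2354
d((-7, 3), (-9, -4)) = 7.2801
d((-7, 3), (-4, -7)) = 10.4403
d((-7, 3), (7, 1)) = 14.1421
d((10, -6), (-9, -4)) = 19.105
d((10, -6), (-4, -7)) = 14.0357
d((10, -6), (7, 1)) = 7.6158
d((-9, -4), (-4, -7)) = 5.831 <-- minimum
d((-9, -4), (7, 1)) = 16.7631
d((-4, -7), (7, 1)) = 13.6015

Closest pair: (-9, -4) and (-4, -7) with distance 5.831

The closest pair is (-9, -4) and (-4, -7) with Euclidean distance 5.831. For 5 points, brute-force pairwise comparison is shown above. For large n, the divide-and-conquer algorithm (sort by x, recurse on halves, check the dividing strip) achieves O(n log n).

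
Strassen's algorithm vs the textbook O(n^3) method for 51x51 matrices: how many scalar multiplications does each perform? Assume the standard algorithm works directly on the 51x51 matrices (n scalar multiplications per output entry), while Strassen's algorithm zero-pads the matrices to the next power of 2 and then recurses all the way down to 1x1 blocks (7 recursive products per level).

Matrix multiplication for 51x51 matrices:

Strassen's algorithm requires power-of-2 dimensions. Pad 51x51 to 64x64 (next power of 2).

Standard algorithm: 51^3 = 132651 multiplications
Strassen's algorithm: 7^(log2(64)) = 7^6 = 117649 multiplications
Savings: 132651 - 117649 = 15002 multiplications

Standard: 132651 multiplications (51^3). Strassen: 117649 multiplications (7^6, after padding to 64x64). Strassen reduces 8 recursive multiplications to 7 at each level.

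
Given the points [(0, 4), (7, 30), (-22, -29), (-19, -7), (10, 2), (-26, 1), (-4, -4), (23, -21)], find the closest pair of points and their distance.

Computing all pairwise distances among 8 points:

d((0, 4), (7, 30)) = 26.9258
d((0, 4), (-22, -29)) = 39.6611
d((0, 4), (-19, -7)) = 21.9545
d((0, 4), (10, 2)) = 10.198
d((0, 4), (-26, 1)) = 26.1725
d((0, 4), (-4, -4)) = 8.9443 <-- minimum
d((0, 4), (23, -21)) = 33.9706
d((7, 30), (-22, -29)) = 65.7419
d((7, 30), (-19, -7)) = 45.2217
d((7, 30), (10, 2)) = 28.1603
d((7, 30), (-26, 1)) = 43.9318
d((7, 30), (-4, -4)) = 35.7351
d((7, 30), (23, -21)) = 53.4509
d((-22, -29), (-19, -7)) = 22.2036
d((-22, -29), (10, 2)) = 44.5533
d((-22, -29), (-26, 1)) = 30.2655
d((-22, -29), (-4, -4)) = 30.8058
d((-22, -29), (23, -21)) = 45.7056
d((-19, -7), (10, 2)) = 30.3645
d((-19, -7), (-26, 1)) = 10.6301
d((-19, -7), (-4, -4)) = 15.2971
d((-19, -7), (23, -21)) = 44.2719
d((10, 2), (-26, 1)) = 36.0139
d((10, 2), (-4, -4)) = 15.2315
d((10, 2), (23, -21)) = 26.4197
d((-26, 1), (-4, -4)) = 22.561
d((-26, 1), (23, -21)) = 53.7122
d((-4, -4), (23, -21)) = 31.9061

Closest pair: (0, 4) and (-4, -4) with distance 8.9443

The closest pair is (0, 4) and (-4, -4) with Euclidean distance 8.9443. For 8 points, brute-force pairwise comparison is shown above. For large n, the divide-and-conquer algorithm (sort by x, recurse on halves, check the dividing strip) achieves O(n log n).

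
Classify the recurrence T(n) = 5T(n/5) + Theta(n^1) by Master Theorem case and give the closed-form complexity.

Master Theorem for T(n) = 5T(n/5) + O(n^1):

a = 5, b = 5, c = 1
log_b(a) = log_5(5) = 1.0000

Case 2: c = 1 = log_5(5) = 1.0000
T(n) = O(n^1 log n) = O(n log n)

For T(n) = 5T(n/5) + O(n^1): log_5(5) = 1.0000. This is Case 2 of the Master Theorem (c = log_b(a), equal work at all levels), giving O(n log n).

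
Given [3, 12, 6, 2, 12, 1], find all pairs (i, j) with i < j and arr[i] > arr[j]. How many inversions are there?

Finding inversions in [3, 12, 6, 2, 12, 1]:

(0, 3): arr[0]=3 > arr[3]=2
(0, 5): arr[0]=3 > arr[5]=1
(1, 2): arr[1]=12 > arr[2]=6
(1, 3): arr[1]=12 > arr[3]=2
(1, 5): arr[1]=12 > arr[5]=1
(2, 3): arr[2]=6 > arr[3]=2
(2, 5): arr[2]=6 > arr[5]=1
(3, 5): arr[3]=2 > arr[5]=1
(4, 5): arr[4]=12 > arr[5]=1

Total inversions: 9

The array has 9 inversion(s): (0,3), (0,5), (1,2), (1,3), (1,5), (2,3), (2,5), (3,5), (4,5). Each pair (i,j) satisfies i < j and arr[i] > arr[j].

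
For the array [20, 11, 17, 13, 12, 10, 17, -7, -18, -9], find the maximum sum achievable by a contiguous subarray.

Using Kadane's algorithm on [20, 11, 17, 13, 12, 10, 17, -7, -18, -9]:

Scanning through the array:
Position 1 (value 11): max_ending_here = 31, max_so_far = 31
Position 2 (value 17): max_ending_here = 48, max_so_far = 48
Position 3 (value 13): max_ending_here = 61, max_so_far = 61
Position 4 (value 12): max_ending_here = 73, max_so_far = 73
Position 5 (value 10): max_ending_here = 83, max_so_far = 83
Position 6 (value 17): max_ending_here = 100, max_so_far = 100
Position 7 (value -7): max_ending_here = 93, max_so_far = 100
Position 8 (value -18): max_ending_here = 75, max_so_far = 100
Position 9 (value -9): max_ending_here = 66, max_so_far = 100

Maximum subarray: [20, 11, 17, 13, 12, 10, 17]
Maximum sum: 100

The maximum subarray is [20, 11, 17, 13, 12, 10, 17] with sum 100. This subarray runs from index 0 to index 6.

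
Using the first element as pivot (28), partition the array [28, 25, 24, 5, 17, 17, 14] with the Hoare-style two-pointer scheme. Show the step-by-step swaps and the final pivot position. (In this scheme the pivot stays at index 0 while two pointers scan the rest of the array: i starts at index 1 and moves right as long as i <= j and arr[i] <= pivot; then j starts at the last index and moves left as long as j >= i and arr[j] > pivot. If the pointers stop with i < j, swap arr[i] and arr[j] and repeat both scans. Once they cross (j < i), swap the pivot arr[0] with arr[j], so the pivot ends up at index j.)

Hoare-style two-pointer partition with pivot = 28:

Initial array: [28, 25, 24, 5, 17, 17, 14]

Pointers start at i = 1, j = 6.
i ends at 7, j ends at 6: the pointers have crossed (j < i), so scanning stops.

Swap pivot arr[0] with arr[6] to place pivot at position 6: [14, 25, 24, 5, 17, 17, 28]
Pivot position: 6

After partitioning with pivot 28, the array becomes [14, 25, 24, 5, 17, 17, 28]. The pivot is placed at index 6. All elements to the left of the pivot are <= 28, and all elements to the right are > 28.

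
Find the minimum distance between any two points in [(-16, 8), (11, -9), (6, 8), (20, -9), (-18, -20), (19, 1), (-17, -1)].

Computing all pairwise distances among 7 points:

d((-16, 8), (11, -9)) = 31.9061
d((-16, 8), (6, 8)) = 22.0
d((-16, 8), (20, -9)) = 39.8121
d((-16, 8), (-18, -20)) = 28.0713
d((-16, 8), (19, 1)) = 35.6931
d((-16, 8), (-17, -1)) = 9.0554
d((11, -9), (6, 8)) = 17.72
d((11, -9), (20, -9)) = 9.0 <-- minimum
d((11, -9), (-18, -20)) = 31.0161
d((11, -9), (19, 1)) = 12.8062
d((11, -9), (-17, -1)) = 29.1204
d((6, 8), (20, -9)) = 22.0227
d((6, 8), (-18, -20)) = 36.8782
d((6, 8), (19, 1)) = 14.7648
d((6, 8), (-17, -1)) = 24.6982
d((20, -9), (-18, -20)) = 39.5601
d((20, -9), (19, 1)) = 10.0499
d((20, -9), (-17, -1)) = 37.855
d((-18, -20), (19, 1)) = 42.5441
d((-18, -20), (-17, -1)) = 19.0263
d((19, 1), (-17, -1)) = 36.0555

Closest pair: (11, -9) and (20, -9) with distance 9.0

The closest pair is (11, -9) and (20, -9) with Euclidean distance 9.0. For 7 points, brute-force pairwise comparison is shown above. For large n, the divide-and-conquer algorithm (sort by x, recurse on halves, check the dividing strip) achieves O(n log n).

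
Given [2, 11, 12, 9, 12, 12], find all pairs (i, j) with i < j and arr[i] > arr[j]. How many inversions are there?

Finding inversions in [2, 11, 12, 9, 12, 12]:

(1, 3): arr[1]=11 > arr[3]=9
(2, 3): arr[2]=12 > arr[3]=9

Total inversions: 2

The array has 2 inversion(s): (1,3), (2,3). Each pair (i,j) satisfies i < j and arr[i] > arr[j].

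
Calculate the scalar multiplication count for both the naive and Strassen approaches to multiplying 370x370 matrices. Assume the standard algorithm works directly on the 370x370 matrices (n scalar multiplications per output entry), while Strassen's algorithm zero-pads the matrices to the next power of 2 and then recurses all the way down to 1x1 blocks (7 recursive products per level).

Matrix multiplication for 370x370 matrices:

Strassen's algorithm requires power-of-2 dimensions. Pad 370x370 to 512x512 (next power of 2).

Standard algorithm: 370^3 = 50653000 multiplications
Strassen's algorithm: 7^(log2(512)) = 7^9 = 40353607 multiplications
Savings: 50653000 - 40353607 = 10299393 multiplications

Standard: 50653000 multiplications (370^3). Strassen: 40353607 multiplications (7^9, after padding to 512x512). Strassen reduces 8 recursive multiplications to 7 at each level.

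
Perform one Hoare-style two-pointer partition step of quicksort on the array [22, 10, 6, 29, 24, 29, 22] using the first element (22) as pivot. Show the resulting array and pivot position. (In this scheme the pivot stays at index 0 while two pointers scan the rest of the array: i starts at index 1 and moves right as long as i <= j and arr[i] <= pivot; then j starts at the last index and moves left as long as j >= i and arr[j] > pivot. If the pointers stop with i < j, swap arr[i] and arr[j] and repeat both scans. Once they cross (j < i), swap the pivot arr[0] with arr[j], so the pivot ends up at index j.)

Hoare-style two-pointer partition with pivot = 22:

Initial array: [22, 10, 6, 29, 24, 29, 22]

Pointers start at i = 1, j = 6.
i stops at index 3 (arr[3]=29 > 22), j stops at index 6 (arr[6]=22 <= 22): swap arr[3] and arr[6], array becomes [22, 10, 6, 22, 24, 29, 29]
i ends at 4, j ends at 3: the pointers have crossed (j < i), so scanning stops.

Swap pivot arr[0] with arr[3] to place pivot at position 3: [22, 10, 6, 22, 24, 29, 29]
Pivot position: 3

After partitioning with pivot 22, the array becomes [22, 10, 6, 22, 24, 29, 29]. The pivot is placed at index 3. All elements to the left of the pivot are <= 22, and all elements to the right are > 22.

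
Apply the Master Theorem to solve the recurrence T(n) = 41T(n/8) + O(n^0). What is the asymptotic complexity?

Master Theorem for T(n) = 41T(n/8) + O(n^0):

a = 41, b = 8, c = 0
log_b(a) = log_8(41) = 1.7859

Case 1: c = 0 < log_8(41) = 1.7859
T(n) = O(n^(log_8 41))

For T(n) = 41T(n/8) + O(n^0): log_8(41) = 1.7859. This is Case 1 of the Master Theorem (c < log_b(a), work dominated by leaves), giving O(n^(log_8 41)).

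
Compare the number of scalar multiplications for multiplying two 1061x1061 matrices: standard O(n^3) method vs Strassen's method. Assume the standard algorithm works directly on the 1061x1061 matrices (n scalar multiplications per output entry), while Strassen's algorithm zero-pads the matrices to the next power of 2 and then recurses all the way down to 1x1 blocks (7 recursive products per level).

Matrix multiplication for 1061x1061 matrices:

Strassen's algorithm requires power-of-2 dimensions. Pad 1061x1061 to 2048x2048 (next power of 2).

Standard algorithm: 1061^3 = 1194389981 multiplications
Strassen's algorithm: 7^(log2(2048)) = 7^11 = 1977326743 multiplications
Difference: 1194389981 - 1977326743 = -782936762 (Strassen uses MORE here due to padding overhead — for small or just-over-power-of-2 n, padding can outweigh the per-level savings)

Standard: 1194389981 multiplications (1061^3). Strassen: 1977326743 multiplications (7^11, after padding to 2048x2048). Strassen reduces 8 recursive multiplications to 7 at each level.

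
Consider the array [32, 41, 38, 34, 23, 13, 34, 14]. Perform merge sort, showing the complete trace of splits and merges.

Merge sort trace:

Split: [32, 41, 38, 34, 23, 13, 34, 14] -> [32, 41, 38, 34] and [23, 13, 34, 14]
  Split: [32, 41, 38, 34] -> [32, 41] and [38, 34]
    Split: [32, 41] -> [32] and [41]
    Merge: [32] + [41] -> [32, 41]
    Split: [38, 34] -> [38] and [34]
    Merge: [38] + [34] -> [34, 38]
  Merge: [32, 41] + [34, 38] -> [32, 34, 38, 41]
  Split: [23, 13, 34, 14] -> [23, 13] and [34, 14]
    Split: [23, 13] -> [23] and [13]
    Merge: [23] + [13] -> [13, 23]
    Split: [34, 14] -> [34] and [14]
    Merge: [34] + [14] -> [14, 34]
  Merge: [13, 23] + [14, 34] -> [13, 14, 23, 34]
Merge: [32, 34, 38, 41] + [13, 14, 23, 34] -> [13, 14, 23, 32, 34, 34, 38, 41]

Final sorted array: [13, 14, 23, 32, 34, 34, 38, 41]

The merge sort proceeds by recursively splitting the array and merging sorted halves.
After all merges, the sorted array is [13, 14, 23, 32, 34, 34, 38, 41].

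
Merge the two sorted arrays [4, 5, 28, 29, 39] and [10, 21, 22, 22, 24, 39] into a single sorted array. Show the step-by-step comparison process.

Merging process:

Compare 4 vs 10: take 4 from left. Merged: [4]
Compare 5 vs 10: take 5 from left. Merged: [4, 5]
Compare 28 vs 10: take 10 from right. Merged: [4, 5, 10]
Compare 28 vs 21: take 21 from right. Merged: [4, 5, 10, 21]
Compare 28 vs 22: take 22 from right. Merged: [4, 5, 10, 21, 22]
Compare 28 vs 22: take 22 from right. Merged: [4, 5, 10, 21, 22, 22]
Compare 28 vs 24: take 24 from right. Merged: [4, 5, 10, 21, 22, 22, 24]
Compare 28 vs 39: take 28 from left. Merged: [4, 5, 10, 21, 22, 22, 24, 28]
Compare 29 vs 39: take 29 from left. Merged: [4, 5, 10, 21, 22, 22, 24, 28, 29]
Compare 39 vs 39: take 39 from left. Merged: [4, 5, 10, 21, 22, 22, 24, 28, 29, 39]
Append remaining from right: [39]. Merged: [4, 5, 10, 21, 22, 22, 24, 28, 29, 39, 39]

Final merged array: [4, 5, 10, 21, 22, 22, 24, 28, 29, 39, 39]
Total comparisons: 10

The merged array is [4, 5, 10, 21, 22, 22, 24, 28, 29, 39, 39], requiring 10 comparisons. The merge step runs in O(n) time where n is the total number of elements.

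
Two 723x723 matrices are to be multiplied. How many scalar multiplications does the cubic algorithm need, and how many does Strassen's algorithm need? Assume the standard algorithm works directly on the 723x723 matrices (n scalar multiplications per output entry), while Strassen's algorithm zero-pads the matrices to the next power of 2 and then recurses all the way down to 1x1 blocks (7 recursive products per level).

Matrix multiplication for 723x723 matrices:

Strassen's algorithm requires power-of-2 dimensions. Pad 723x723 to 1024x1024 (next power of 2).

Standard algorithm: 723^3 = 377933067 multiplications
Strassen's algorithm: 7^(log2(1024)) = 7^10 = 282475249 multiplications
Savings: 377933067 - 282475249 = 95457818 multiplications

Standard: 377933067 multiplications (723^3). Strassen: 282475249 multiplications (7^10, after padding to 1024x1024). Strassen reduces 8 recursive multiplications to 7 at each level.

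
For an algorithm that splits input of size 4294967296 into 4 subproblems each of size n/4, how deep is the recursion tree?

For divide and conquer with division factor 4:

Problem sizes at each level:
Level 0: 4294967296
Level 1: 1073741824
Level 2: 268435456
Level 3: 67108864
Level 4: 16777216
Level 5: 4194304
Level 6: 1048576
Level 7: 262144
Level 8: 65536
Level 9: 16384
Level 10: 4096
Level 11: 1024
Level 12: 256
Level 13: 64
Level 14: 16
Level 15: 4
Level 16: 1

The root is level 0 and the size-1 base case is level 16 (the tree spans levels 0 through 16, i.e. 17 levels counting the root), so the depth is the number of divisions: log_4(4294967296) = 16

The recursion tree depth is log_4(4294967296) = 16. At each level, the problem size is divided by 4, so it takes 16 divisions to reduce to a base case of size 1. The algorithm makes 4 recursive calls at each level.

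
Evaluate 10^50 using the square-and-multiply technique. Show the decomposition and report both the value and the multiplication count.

Computing 10^50 by squaring (build up from 10^1; each line after the first costs one multiplication):

10^1 = 10
10^2 = (10^1)^2 = 10^2 = 100
10^3 = 10 * 10^2 = 10 * 100 = 1000
10^6 = (10^3)^2 = 1000^2 = 1000000
10^12 = (10^6)^2 = 1000000^2 = 1000000000000
10^24 = (10^12)^2 = 1000000000000^2 = 1000000000000000000000000
10^25 = 10 * 10^24 = 10 * 1000000000000000000000000 = 10000000000000000000000000
10^50 = (10^25)^2 = 10000000000000000000000000^2 = 100000000000000000000000000000000000000000000000000

Result: 100000000000000000000000000000000000000000000000000
Multiplications needed: 7 (7 lines after 10^1)

10^50 = 100000000000000000000000000000000000000000000000000. Using exponentiation by squaring, this requires 7 multiplications. The key idea: if the exponent is even, square the half-power; if odd, multiply by the base once.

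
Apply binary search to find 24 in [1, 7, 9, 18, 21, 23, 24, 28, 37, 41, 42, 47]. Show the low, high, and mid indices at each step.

Binary search for 24 in [1, 7, 9, 18, 21, 23, 24, 28, 37, 41, 42, 47]:

lo=0, hi=11, mid=5, arr[mid]=23 -> 23 < 24, search right half
lo=6, hi=11, mid=8, arr[mid]=37 -> 37 > 24, search left half
lo=6, hi=7, mid=6, arr[mid]=24 -> Found target at index 6!

Binary search finds 24 at index 6 after 3 comparisons. The search repeatedly halves the search space by comparing with the middle element.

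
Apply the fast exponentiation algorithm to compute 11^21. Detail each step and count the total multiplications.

Computing 11^21 by squaring (build up from 11^1; each line after the first costs one multiplication):

11^1 = 11
11^2 = (11^1)^2 = 11^2 = 121
11^4 = (11^2)^2 = 121^2 = 14641
11^5 = 11 * 11^4 = 11 * 14641 = 161051
11^10 = (11^5)^2 = 161051^2 = 25937424601
11^20 = (11^10)^2 = 25937424601^2 = 672749994932560009201
11^21 = 11 * 11^20 = 11 * 672749994932560009201 = 7400249944258160101211

Result: 7400249944258160101211
Multiplications needed: 6 (6 lines after 11^1)

11^21 = 7400249944258160101211. Using exponentiation by squaring, this requires 6 multiplications. The key idea: if the exponent is even, square the half-power; if odd, multiply by the base once.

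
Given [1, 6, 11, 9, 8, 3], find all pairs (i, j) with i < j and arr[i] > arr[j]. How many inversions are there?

Finding inversions in [1, 6, 11, 9, 8, 3]:

(1, 5): arr[1]=6 > arr[5]=3
(2, 3): arr[2]=11 > arr[3]=9
(2, 4): arr[2]=11 > arr[4]=8
(2, 5): arr[2]=11 > arr[5]=3
(3, 4): arr[3]=9 > arr[4]=8
(3, 5): arr[3]=9 > arr[5]=3
(4, 5): arr[4]=8 > arr[5]=3

Total inversions: 7

The array has 7 inversion(s): (1,5), (2,3), (2,4), (2,5), (3,4), (3,5), (4,5). Each pair (i,j) satisfies i < j and arr[i] > arr[j].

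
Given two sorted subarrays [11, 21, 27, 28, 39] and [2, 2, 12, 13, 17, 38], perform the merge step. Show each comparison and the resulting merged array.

Merging process:

Compare 11 vs 2: take 2 from right. Merged: [2]
Compare 11 vs 2: take 2 from right. Merged: [2, 2]
Compare 11 vs 12: take 11 from left. Merged: [2, 2, 11]
Compare 21 vs 12: take 12 from right. Merged: [2, 2, 11, 12]
Compare 21 vs 13: take 13 from right. Merged: [2, 2, 11, 12, 13]
Compare 21 vs 17: take 17 from right. Merged: [2, 2, 11, 12, 13, 17]
Compare 21 vs 38: take 21 from left. Merged: [2, 2, 11, 12, 13, 17, 21]
Compare 27 vs 38: take 27 from left. Merged: [2, 2, 11, 12, 13, 17, 21, 27]
Compare 28 vs 38: take 28 from left. Merged: [2, 2, 11, 12, 13, 17, 21, 27, 28]
Compare 39 vs 38: take 38 from right. Merged: [2, 2, 11, 12, 13, 17, 21, 27, 28, 38]
Append remaining from left: [39]. Merged: [2, 2, 11, 12, 13, 17, 21, 27, 28, 38, 39]

Final merged array: [2, 2, 11, 12, 13, 17, 21, 27, 28, 38, 39]
Total comparisons: 10

The merged array is [2, 2, 11, 12, 13, 17, 21, 27, 28, 38, 39], requiring 10 comparisons. The merge step runs in O(n) time where n is the total number of elements.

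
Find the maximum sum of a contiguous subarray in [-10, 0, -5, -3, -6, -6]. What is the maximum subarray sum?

Using Kadane's algorithm on [-10, 0, -5, -3, -6, -6]:

Scanning through the array:
Position 1 (value 0): max_ending_here = 0, max_so_far = 0
Position 2 (value -5): max_ending_here = -5, max_so_far = 0
Position 3 (value -3): max_ending_here = -3, max_so_far = 0
Position 4 (value -6): max_ending_here = -6, max_so_far = 0
Position 5 (value -6): max_ending_here = -6, max_so_far = 0

Maximum subarray: [0]
Maximum sum: 0

The maximum subarray is [0] with sum 0. This subarray runs from index 1 to index 1.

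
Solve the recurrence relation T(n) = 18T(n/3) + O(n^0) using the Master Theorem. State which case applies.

Master Theorem for T(n) = 18T(n/3) + O(n^0):

a = 18, b = 3, c = 0
log_b(a) = log_3(18) = 2.6309

Case 1: c = 0 < log_3(18) = 2.6309
T(n) = O(n^(log_3 18))

For T(n) = 18T(n/3) + O(n^0): log_3(18) = 2.6309. This is Case 1 of the Master Theorem (c < log_b(a), work dominated by leaves), giving O(n^(log_3 18)).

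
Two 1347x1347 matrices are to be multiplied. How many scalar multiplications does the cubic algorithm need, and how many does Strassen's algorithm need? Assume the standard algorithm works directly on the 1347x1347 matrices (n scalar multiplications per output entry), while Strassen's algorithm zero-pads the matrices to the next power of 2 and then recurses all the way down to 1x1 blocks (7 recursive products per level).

Matrix multiplication for 1347x1347 matrices:

Strassen's algorithm requires power-of-2 dimensions. Pad 1347x1347 to 2048x2048 (next power of 2).

Standard algorithm: 1347^3 = 2444008923 multiplications
Strassen's algorithm: 7^(log2(2048)) = 7^11 = 1977326743 multiplications
Savings: 2444008923 - 1977326743 = 466682180 multiplications

Standard: 2444008923 multiplications (1347^3). Strassen: 1977326743 multiplications (7^11, after padding to 2048x2048). Strassen reduces 8 recursive multiplications to 7 at each level.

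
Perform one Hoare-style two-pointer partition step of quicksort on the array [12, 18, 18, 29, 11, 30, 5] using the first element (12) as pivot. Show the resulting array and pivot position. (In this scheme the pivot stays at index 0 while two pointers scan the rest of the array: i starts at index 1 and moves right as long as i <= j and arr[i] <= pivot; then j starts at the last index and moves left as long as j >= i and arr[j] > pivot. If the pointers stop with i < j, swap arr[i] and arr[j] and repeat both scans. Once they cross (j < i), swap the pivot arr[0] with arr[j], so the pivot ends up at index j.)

Hoare-style two-pointer partition with pivot = 12:

Initial array: [12, 18, 18, 29, 11, 30, 5]

Pointers start at i = 1, j = 6.
i stops at index 1 (arr[1]=18 > 12), j stops at index 6 (arr[6]=5 <= 12): swap arr[1] and arr[6], array becomes [12, 5, 18, 29, 11, 30, 18]
i stops at index 2 (arr[2]=18 > 12), j stops at index 4 (arr[4]=11 <= 12): swap arr[2] and arr[4], array becomes [12, 5, 11, 29, 18, 30, 18]
i ends at 3, j ends at 2: the pointers have crossed (j < i), so scanning stops.

Swap pivot arr[0] with arr[2] to place pivot at position 2: [11, 5, 12, 29, 18, 30, 18]
Pivot position: 2

After partitioning with pivot 12, the array becomes [11, 5, 12, 29, 18, 30, 18]. The pivot is placed at index 2. All elements to the left of the pivot are <= 12, and all elements to the right are > 12.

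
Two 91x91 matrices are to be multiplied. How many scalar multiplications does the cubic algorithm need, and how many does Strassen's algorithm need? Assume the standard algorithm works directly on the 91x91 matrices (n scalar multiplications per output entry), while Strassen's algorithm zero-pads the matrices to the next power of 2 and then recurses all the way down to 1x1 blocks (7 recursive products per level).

Matrix multiplication for 91x91 matrices:

Strassen's algorithm requires power-of-2 dimensions. Pad 91x91 to 128x128 (next power of 2).

Standard algorithm: 91^3 = 753571 multiplications
Strassen's algorithm: 7^(log2(128)) = 7^7 = 823543 multiplications
Difference: 753571 - 823543 = -69972 (Strassen uses MORE here due to padding overhead — for small or just-over-power-of-2 n, padding can outweigh the per-level savings)

Standard: 753571 multiplications (91^3). Strassen: 823543 multiplications (7^7, after padding to 128x128). Strassen reduces 8 recursive multiplications to 7 at each level.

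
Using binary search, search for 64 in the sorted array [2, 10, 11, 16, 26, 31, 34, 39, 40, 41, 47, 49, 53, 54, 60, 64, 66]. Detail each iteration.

Binary search for 64 in [2, 10, 11, 16, 26, 31, 34, 39, 40, 41, 47, 49, 53, 54, 60, 64, 66]:

lo=0, hi=16, mid=8, arr[mid]=40 -> 40 < 64, search right half
lo=9, hi=16, mid=12, arr[mid]=53 -> 53 < 64, search right half
lo=13, hi=16, mid=14, arr[mid]=60 -> 60 < 64, search right half
lo=15, hi=16, mid=15, arr[mid]=64 -> Found target at index 15!

Binary search finds 64 at index 15 after 4 comparisons. The search repeatedly halves the search space by comparing with the middle element.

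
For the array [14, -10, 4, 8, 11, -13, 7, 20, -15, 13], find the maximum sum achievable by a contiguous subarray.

Using Kadane's algorithm on [14, -10, 4, 8, 11, -13, 7, 20, -15, 13]:

Scanning through the array:
Position 1 (value -10): max_ending_here = 4, max_so_far = 14
Position 2 (value 4): max_ending_here = 8, max_so_far = 14
Position 3 (value 8): max_ending_here = 16, max_so_far = 16
Position 4 (value 11): max_ending_here = 27, max_so_far = 27
Position 5 (value -13): max_ending_here = 14, max_so_far = 27
Position 6 (value 7): max_ending_here = 21, max_so_far = 27
Position 7 (value 20): max_ending_here = 41, max_so_far = 41
Position 8 (value -15): max_ending_here = 26, max_so_far = 41
Position 9 (value 13): max_ending_here = 39, max_so_far = 41

Maximum subarray: [14, -10, 4, 8, 11, -13, 7, 20]
Maximum sum: 41

The maximum subarray is [14, -10, 4, 8, 11, -13, 7, 20] with sum 41. This subarray runs from index 0 to index 7.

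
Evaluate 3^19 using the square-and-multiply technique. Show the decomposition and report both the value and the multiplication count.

Computing 3^19 by squaring (build up from 3^1; each line after the first costs one multiplication):

3^1 = 3
3^2 = (3^1)^2 = 3^2 = 9
3^4 = (3^2)^2 = 9^2 = 81
3^8 = (3^4)^2 = 81^2 = 6561
3^9 = 3 * 3^8 = 3 * 6561 = 19683
3^18 = (3^9)^2 = 19683^2 = 387420489
3^19 = 3 * 3^18 = 3 * 387420489 = 1162261467

Result: 1162261467
Multiplications needed: 6 (6 lines after 3^1)

3^19 = 1162261467. Using exponentiation by squaring, this requires 6 multiplications. The key idea: if the exponent is even, square the half-power; if odd, multiply by the base once.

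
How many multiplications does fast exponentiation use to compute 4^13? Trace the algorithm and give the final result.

Computing 4^13 by squaring (build up from 4^1; each line after the first costs one multiplication):

4^1 = 4
4^2 = (4^1)^2 = 4^2 = 16
4^3 = 4 * 4^2 = 4 * 16 = 64
4^6 = (4^3)^2 = 64^2 = 4096
4^12 = (4^6)^2 = 4096^2 = 16777216
4^13 = 4 * 4^12 = 4 * 16777216 = 67108864

Result: 67108864
Multiplications needed: 5 (5 lines after 4^1)

4^13 = 67108864. Using exponentiation by squaring, this requires 5 multiplications. The key idea: if the exponent is even, square the half-power; if odd, multiply by the base once.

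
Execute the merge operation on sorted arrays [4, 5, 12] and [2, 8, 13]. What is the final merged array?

Merging process:

Compare 4 vs 2: take 2 from right. Merged: [2]
Compare 4 vs 8: take 4 from left. Merged: [2, 4]
Compare 5 vs 8: take 5 from left. Merged: [2, 4, 5]
Compare 12 vs 8: take 8 from right. Merged: [2, 4, 5, 8]
Compare 12 vs 13: take 12 from left. Merged: [2, 4, 5, 8, 12]
Append remaining from right: [13]. Merged: [2, 4, 5, 8, 12, 13]

Final merged array: [2, 4, 5, 8, 12, 13]
Total comparisons: 5

The merged array is [2, 4, 5, 8, 12, 13], requiring 5 comparisons. The merge step runs in O(n) time where n is the total number of elements.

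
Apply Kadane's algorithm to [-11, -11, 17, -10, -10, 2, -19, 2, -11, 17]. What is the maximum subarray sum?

Using Kadane's algorithm on [-11, -11, 17, -10, -10, 2, -19, 2, -11, 17]:

Scanning through the array:
Position 1 (value -11): max_ending_here = -11, max_so_far = -11
Position 2 (value 17): max_ending_here = 17, max_so_far = 17
Position 3 (value -10): max_ending_here = 7, max_so_far = 17
Position 4 (value -10): max_ending_here = -3, max_so_far = 17
Position 5 (value 2): max_ending_here = 2, max_so_far = 17
Position 6 (value -19): max_ending_here = -17, max_so_far = 17
Position 7 (value 2): max_ending_here = 2, max_so_far = 17
Position 8 (value -11): max_ending_here = -9, max_so_far = 17
Position 9 (value 17): max_ending_here = 17, max_so_far = 17

Maximum subarray: [17]
Maximum sum: 17

The maximum subarray is [17] with sum 17. This subarray runs from index 2 to index 2.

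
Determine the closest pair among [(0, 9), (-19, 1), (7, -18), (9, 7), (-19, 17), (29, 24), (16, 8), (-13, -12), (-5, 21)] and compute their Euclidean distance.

Computing all pairwise distances among 9 points:

d((0, 9), (-19, 1)) = 20.6155
d((0, 9), (7, -18)) = 27.8927
d((0, 9), (9, 7)) = 9.2195
d((0, 9), (-19, 17)) = 20.6155
d((0, 9), (29, 24)) = 32.6497
d((0, 9), (16, 8)) = 16.0312
d((0, 9), (-13, -12)) = 24.6982
d((0, 9), (-5, 21)) = 13.0
d((-19, 1), (7, -18)) = 32.2025
d((-19, 1), (9, 7)) = 28.6356
d((-19, 1), (-19, 17)) = 16.0
d((-19, 1), (29, 24)) = 53.2259
d((-19, 1), (16, 8)) = 35.6931
d((-19, 1), (-13, -12)) = 14.3178
d((-19, 1), (-5, 21)) = 24.4131
d((7, -18), (9, 7)) = 25.0799
d((7, -18), (-19, 17)) = 43.6005
d((7, -18), (29, 24)) = 47.4131
d((7, -18), (16, 8)) = 27.5136
d((7, -18), (-13, -12)) = 20.8806
d((7, -18), (-5, 21)) = 40.8044
d((9, 7), (-19, 17)) = 29.7321
d((9, 7), (29, 24)) = 26.2488
d((9, 7), (16, 8)) = 7.0711 <-- minimum
d((9, 7), (-13, -12)) = 29.0689
d((9, 7), (-5, 21)) = 19.799
d((-19, 17), (29, 24)) = 48.5077
d((-19, 17), (16, 8)) = 36.1386
d((-19, 17), (-13, -12)) = 29.6142
d((-19, 17), (-5, 21)) = 14.5602
d((29, 24), (16, 8)) = 20.6155
d((29, 24), (-13, -12)) = 55.3173
d((29, 24), (-5, 21)) = 34.1321
d((16, 8), (-13, -12)) = 35.2278
d((16, 8), (-5, 21)) = 24.6982
d((-13, -12), (-5, 21)) = 33.9559

Closest pair: (9, 7) and (16, 8) with distance 7.0711

The closest pair is (9, 7) and (16, 8) with Euclidean distance 7.0711. For 9 points, brute-force pairwise comparison is shown above. For large n, the divide-and-conquer algorithm (sort by x, recurse on halves, check the dividing strip) achieves O(n log n).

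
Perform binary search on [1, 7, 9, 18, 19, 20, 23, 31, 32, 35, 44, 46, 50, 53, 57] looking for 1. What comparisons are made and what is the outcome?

Binary search for 1 in [1, 7, 9, 18, 19, 20, 23, 31, 32, 35, 44, 46, 50, 53, 57]:

lo=0, hi=14, mid=7, arr[mid]=31 -> 31 > 1, search left half
lo=0, hi=6, mid=3, arr[mid]=18 -> 18 > 1, search left half
lo=0, hi=2, mid=1, arr[mid]=7 -> 7 > 1, search left half
lo=0, hi=0, mid=0, arr[mid]=1 -> Found target at index 0!

Binary search finds 1 at index 0 after 4 comparisons. The search repeatedly halves the search space by comparing with the middle element.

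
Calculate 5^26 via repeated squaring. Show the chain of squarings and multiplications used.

Computing 5^26 by squaring (build up from 5^1; each line after the first costs one multiplication):

5^1 = 5
5^2 = (5^1)^2 = 5^2 = 25
5^3 = 5 * 5^2 = 5 * 25 = 125
5^6 = (5^3)^2 = 125^2 = 15625
5^12 = (5^6)^2 = 15625^2 = 244140625
5^13 = 5 * 5^12 = 5 * 244140625 = 1220703125
5^26 = (5^13)^2 = 1220703125^2 = 1490116119384765625

Result: 1490116119384765625
Multiplications needed: 6 (6 lines after 5^1)

5^26 = 1490116119384765625. Using exponentiation by squaring, this requires 6 multiplications. The key idea: if the exponent is even, square the half-power; if odd, multiply by the base once.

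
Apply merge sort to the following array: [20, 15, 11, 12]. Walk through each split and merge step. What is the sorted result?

Merge sort trace:

Split: [20, 15, 11, 12] -> [20, 15] and [11, 12]
  Split: [20, 15] -> [20] and [15]
  Merge: [20] + [15] -> [15, 20]
  Split: [11, 12] -> [11] and [12]
  Merge: [11] + [12] -> [11, 12]
Merge: [15, 20] + [11, 12] -> [11, 12, 15, 20]

Final sorted array: [11, 12, 15, 20]

The merge sort proceeds by recursively splitting the array and merging sorted halves.
After all merges, the sorted array is [11, 12, 15, 20].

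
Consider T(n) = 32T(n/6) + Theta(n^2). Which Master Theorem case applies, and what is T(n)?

Master Theorem for T(n) = 32T(n/6) + O(n^2):

a = 32, b = 6, c = 2
log_b(a) = log_6(32) = 1.9343

Case 3: c = 2 > log_6(32) = 1.9343
T(n) = O(n^2) = O(n^2)

For T(n) = 32T(n/6) + O(n^2): log_6(32) = 1.9343. This is Case 3 of the Master Theorem (c > log_b(a), work dominated by root), giving O(n^2).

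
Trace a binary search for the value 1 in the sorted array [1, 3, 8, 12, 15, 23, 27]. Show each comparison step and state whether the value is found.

Binary search for 1 in [1, 3, 8, 12, 15, 23, 27]:

lo=0, hi=6, mid=3, arr[mid]=12 -> 12 > 1, search left half
lo=0, hi=2, mid=1, arr[mid]=3 -> 3 > 1, search left half
lo=0, hi=0, mid=0, arr[mid]=1 -> Found target at index 0!

Binary search finds 1 at index 0 after 3 comparisons. The search repeatedly halves the search space by comparing with the middle element.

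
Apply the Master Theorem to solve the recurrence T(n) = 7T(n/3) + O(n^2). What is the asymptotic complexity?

Master Theorem for T(n) = 7T(n/3) + O(n^2):

a = 7, b = 3, c = 2
log_b(a) = log_3(7) = 1.7712

Case 3: c = 2 > log_3(7) = 1.7712
T(n) = O(n^2) = O(n^2)

For T(n) = 7T(n/3) + O(n^2): log_3(7) = 1.7712. This is Case 3 of the Master Theorem (c > log_b(a), work dominated by root), giving O(n^2).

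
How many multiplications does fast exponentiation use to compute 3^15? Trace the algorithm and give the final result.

Computing 3^15 by squaring (build up from 3^1; each line after the first costs one multiplication):

3^1 = 3
3^2 = (3^1)^2 = 3^2 = 9
3^3 = 3 * 3^2 = 3 * 9 = 27
3^6 = (3^3)^2 = 27^2 = 729
3^7 = 3 * 3^6 = 3 * 729 = 2187
3^14 = (3^7)^2 = 2187^2 = 4782969
3^15 = 3 * 3^14 = 3 * 4782969 = 14348907

Result: 14348907
Multiplications needed: 6 (6 lines after 3^1)

3^15 = 14348907. Using exponentiation by squaring, this requires 6 multiplications. The key idea: if the exponent is even, square the half-power; if odd, multiply by the base once.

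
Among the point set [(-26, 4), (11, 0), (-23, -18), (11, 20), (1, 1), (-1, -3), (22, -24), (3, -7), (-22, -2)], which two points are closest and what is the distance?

Computing all pairwise distances among 9 points:

d((-26, 4), (11, 0)) = 37.2156
d((-26, 4), (-23, -18)) = 22.2036
d((-26, 4), (11, 20)) = 40.3113
d((-26, 4), (1, 1)) = 27.1662
d((-26, 4), (-1, -3)) = 25.9615
d((-26, 4), (22, -24)) = 55.5698
d((-26, 4), (3, -7)) = 31.0161
d((-26, 4), (-22, -2)) = 7.2111
d((11, 0), (-23, -18)) = 38.4708
d((11, 0), (11, 20)) = 20.0
d((11, 0), (1, 1)) = 10.0499
d((11, 0), (-1, -3)) = 12.3693
d((11, 0), (22, -24)) = 26.4008
d((11, 0), (3, -7)) = 10.6301
d((11, 0), (-22, -2)) = 33.0606
d((-23, -18), (11, 20)) = 50.9902
d((-23, -18), (1, 1)) = 30.6105
d((-23, -18), (-1, -3)) = 26.6271
d((-23, -18), (22, -24)) = 45.3982
d((-23, -18), (3, -7)) = 28.2312
d((-23, -18), (-22, -2)) = 16.0312
d((11, 20), (1, 1)) = 21.4709
d((11, 20), (-1, -3)) = 25.9422
d((11, 20), (22, -24)) = 45.3542
d((11, 20), (3, -7)) = 28.1603
d((11, 20), (-22, -2)) = 39.6611
d((1, 1), (-1, -3)) = 4.4721 <-- minimum
d((1, 1), (22, -24)) = 32.6497
d((1, 1), (3, -7)) = 8.2462
d((1, 1), (-22, -2)) = 23.1948
d((-1, -3), (22, -24)) = 31.1448
d((-1, -3), (3, -7)) = 5.6569
d((-1, -3), (-22, -2)) = 21.0238
d((22, -24), (3, -7)) = 25.4951
d((22, -24), (-22, -2)) = 49.1935
d((3, -7), (-22, -2)) = 25.4951

Closest pair: (1, 1) and (-1, -3) with distance 4.4721

The closest pair is (1, 1) and (-1, -3) with Euclidean distance 4.4721. For 9 points, brute-force pairwise comparison is shown above. For large n, the divide-and-conquer algorithm (sort by x, recurse on halves, check the dividing strip) achieves O(n log n).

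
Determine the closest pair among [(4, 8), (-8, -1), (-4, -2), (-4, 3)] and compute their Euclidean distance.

Computing all pairwise distances among 4 points:

d((4, 8), (-8, -1)) = 15.0
d((4, 8), (-4, -2)) = 12.8062
d((4, 8), (-4, 3)) = 9.434
d((-8, -1), (-4, -2)) = 4.1231 <-- minimum
d((-8, -1), (-4, 3)) = 5.6569
d((-4, -2), (-4, 3)) = 5.0

Closest pair: (-8, -1) and (-4, -2) with distance 4.1231

The closest pair is (-8, -1) and (-4, -2) with Euclidean distance 4.1231. For 4 points, brute-force pairwise comparison is shown above. For large n, the divide-and-conquer algorithm (sort by x, recurse on halves, check the dividing strip) achieves O(n log n).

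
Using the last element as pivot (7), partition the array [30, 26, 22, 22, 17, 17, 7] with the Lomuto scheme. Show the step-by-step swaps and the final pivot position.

Lomuto partition with pivot = 7:

Initial array: [30, 26, 22, 22, 17, 17, 7]

arr[0]=30 > 7: no swap
arr[1]=26 > 7: no swap
arr[2]=22 > 7: no swap
arr[3]=22 > 7: no swap
arr[4]=17 > 7: no swap
arr[5]=17 > 7: no swap

Place pivot at position 0: [7, 26, 22, 22, 17, 17, 30]
Pivot position: 0

After partitioning with pivot 7, the array becomes [7, 26, 22, 22, 17, 17, 30]. The pivot is placed at index 0. All elements to the left of the pivot are <= 7, and all elements to the right are > 7.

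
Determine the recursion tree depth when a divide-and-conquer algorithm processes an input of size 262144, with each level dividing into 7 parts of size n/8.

For divide and conquer with division factor 8:

Problem sizes at each level:
Level 0: 262144
Level 1: 32768
Level 2: 4096
Level 3: 512
Level 4: 64
Level 5: 8
Level 6: 1

The root is level 0 and the size-1 base case is level 6 (the tree spans levels 0 through 6, i.e. 7 levels counting the root), so the depth is the number of divisions: log_8(262144) = 6

The recursion tree depth is log_8(262144) = 6. At each level, the problem size is divided by 8, so it takes 6 divisions to reduce to a base case of size 1. The algorithm makes 7 recursive calls at each level.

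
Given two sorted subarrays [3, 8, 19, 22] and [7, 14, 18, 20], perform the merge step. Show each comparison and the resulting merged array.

Merging process:

Compare 3 vs 7: take 3 from left. Merged: [3]
Compare 8 vs 7: take 7 from right. Merged: [3, 7]
Compare 8 vs 14: take 8 from left. Merged: [3, 7, 8]
Compare 19 vs 14: take 14 from right. Merged: [3, 7, 8, 14]
Compare 19 vs 18: take 18 from right. Merged: [3, 7, 8, 14, 18]
Compare 19 vs 20: take 19 from left. Merged: [3, 7, 8, 14, 18, 19]
Compare 22 vs 20: take 20 from right. Merged: [3, 7, 8, 14, 18, 19, 20]
Append remaining from left: [22]. Merged: [3, 7, 8, 14, 18, 19, 20, 22]

Final merged array: [3, 7, 8, 14, 18, 19, 20, 22]
Total comparisons: 7

The merged array is [3, 7, 8, 14, 18, 19, 20, 22], requiring 7 comparisons. The merge step runs in O(n) time where n is the total number of elements.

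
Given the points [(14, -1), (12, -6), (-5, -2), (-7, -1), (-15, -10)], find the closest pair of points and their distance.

Computing all pairwise distances among 5 points:

d((14, -1), (12, -6)) = 5.3852
d((14, -1), (-5, -2)) = 19.0263
d((14, -1), (-7, -1)) = 21.0
d((14, -1), (-15, -10)) = 30.3645
d((12, -6), (-5, -2)) = 17.4642
d((12, -6), (-7, -1)) = 19.6469
d((12, -6), (-15, -10)) = 27.2947
d((-5, -2), (-7, -1)) = 2.2361 <-- minimum
d((-5, -2), (-15, -10)) = 12.8062
d((-7, -1), (-15, -10)) = 12.0416

Closest pair: (-5, -2) and (-7, -1) with distance 2.2361

The closest pair is (-5, -2) and (-7, -1) with Euclidean distance 2.2361. For 5 points, brute-force pairwise comparison is shown above. For large n, the divide-and-conquer algorithm (sort by x, recurse on halves, check the dividing strip) achieves O(n log n).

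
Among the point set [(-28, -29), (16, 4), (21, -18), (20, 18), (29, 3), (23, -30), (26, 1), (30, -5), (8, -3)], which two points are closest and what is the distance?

Computing all pairwise distances among 9 points:

d((-28, -29), (16, 4)) = 55.0
d((-28, -29), (21, -18)) = 50.2195
d((-28, -29), (20, 18)) = 67.1789
d((-28, -29), (29, 3)) = 65.3682
d((-28, -29), (23, -30)) = 51.0098
d((-28, -29), (26, 1)) = 61.7738
d((-28, -29), (30, -5)) = 62.7694
d((-28, -29), (8, -3)) = 44.4072
d((16, 4), (21, -18)) = 22.561
d((16, 4), (20, 18)) = 14.5602
d((16, 4), (29, 3)) = 13.0384
d((16, 4), (23, -30)) = 34.7131
d((16, 4), (26, 1)) = 10.4403
d((16, 4), (30, -5)) = 16.6433
d((16, 4), (8, -3)) = 10.6301
d((21, -18), (20, 18)) = 36.0139
d((21, -18), (29, 3)) = 22.4722
d((21, -18), (23, -30)) = 12.1655
d((21, -18), (26, 1)) = 19.6469
d((21, -18), (30, -5)) = 15.8114
d((21, -18), (8, -3)) = 19.8494
d((20, 18), (29, 3)) = 17.4929
d((20, 18), (23, -30)) = 48.0937
d((20, 18), (26, 1)) = 18.0278
d((20, 18), (30, -5)) = 25.0799
d((20, 18), (8, -3)) = 24.1868
d((29, 3), (23, -30)) = 33.541
d((29, 3), (26, 1)) = 3.6056 <-- minimum
d((29, 3), (30, -5)) = 8.0623
d((29, 3), (8, -3)) = 21.8403
d((23, -30), (26, 1)) = 31.1448
d((23, -30), (30, -5)) = 25.9615
d((23, -30), (8, -3)) = 30.8869
d((26, 1), (30, -5)) = 7.2111
d((26, 1), (8, -3)) = 18.4391
d((30, -5), (8, -3)) = 22.0907

Closest pair: (29, 3) and (26, 1) with distance 3.6056

The closest pair is (29, 3) and (26, 1) with Euclidean distance 3.6056. For 9 points, brute-force pairwise comparison is shown above. For large n, the divide-and-conquer algorithm (sort by x, recurse on halves, check the dividing strip) achieves O(n log n).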